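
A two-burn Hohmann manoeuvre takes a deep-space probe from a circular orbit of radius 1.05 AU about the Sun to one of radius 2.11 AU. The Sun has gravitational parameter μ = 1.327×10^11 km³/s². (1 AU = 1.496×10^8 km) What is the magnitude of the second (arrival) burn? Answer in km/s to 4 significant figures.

Δv₂ = 3.789 km/s

In km: r₁ = 1.05 × 1.496×10^8 = 1.5708×10^8 km; r₂ = 2.11 × 1.496×10^8 = 3.15656×10^8 km.
Transfer-ellipse semi-major axis a_t = (r₁ + r₂)/2 = (1.5708×10^8 + 3.15656×10^8)/2 = 2.36368×10^8 km.
On the circular orbit at r = 3.15656×10^8 km, v_c = √(μ/r) = 20.504 km/s.
Vis-viva on the transfer ellipse at r = 3.15656×10^8 km gives v_t = √[μ(2/r − 1/a_t)] = 16.715 km/s.
Δv₂ = |v_t − v_c| = |16.715 − 20.504| = 3.789 km/s.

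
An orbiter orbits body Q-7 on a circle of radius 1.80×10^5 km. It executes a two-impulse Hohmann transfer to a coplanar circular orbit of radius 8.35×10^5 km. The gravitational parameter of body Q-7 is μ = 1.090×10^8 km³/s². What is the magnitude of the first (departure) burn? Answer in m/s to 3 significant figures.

Δv₁ = 6960 m/s

The Hohmann ellipse has a_t = (r₁ + r₂)/2 = 5.075×10^5 km.
On the circular orbit at r = 1.800×10^5 km, v_c = √(μ/r) = 24.608 km/s.
Vis-viva on the transfer ellipse at r = 1.800×10^5 km gives v_t = √[μ(2/r − 1/a_t)] = 31.565 km/s.
Δv₁ = |v_t − v_c| = |31.565 − 24.608| = 6.957 km/s.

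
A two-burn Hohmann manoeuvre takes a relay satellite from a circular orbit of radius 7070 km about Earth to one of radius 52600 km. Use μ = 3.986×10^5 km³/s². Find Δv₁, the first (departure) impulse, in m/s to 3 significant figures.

Semi-major axis of the transfer orbit: a_t = (7070 + 52600)/2 = 29835 km.
On the circular orbit at r = 7070 km, v_c = √(μ/r) = 7.509 km/s.
Transfer-orbit speed at the same r (vis-viva, a = a_t): v_t = √[μ(2/r − 1/a_t)] = 9.970 km/s.
Δv₁ = |v_t − v_c| = |9.970 − 7.509| = 2.461 km/s.

Δv₁ = 2460 m/s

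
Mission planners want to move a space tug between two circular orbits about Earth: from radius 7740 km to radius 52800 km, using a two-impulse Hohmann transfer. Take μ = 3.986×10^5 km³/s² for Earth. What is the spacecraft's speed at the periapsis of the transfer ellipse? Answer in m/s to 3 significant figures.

Semi-major axis of the transfer orbit: a_t = (7740 + 52800)/2 = 30270 km.
At periapsis, r = 7740 km.
Vis-viva: v = √[μ(2/r − 1/a_t)] = √[3.986×10^5 × (2/7740 − 1/30270)] = 9.478 km/s.

v = 9480 m/s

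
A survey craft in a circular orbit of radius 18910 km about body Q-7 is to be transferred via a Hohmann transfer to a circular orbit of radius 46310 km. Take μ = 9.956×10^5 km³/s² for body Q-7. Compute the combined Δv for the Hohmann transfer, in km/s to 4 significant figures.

Δv = 2.497 km/s

The Hohmann ellipse has a_t = (r₁ + r₂)/2 = 32610 km.
Circular speed at r₁: v₁ = √(μ/r₁) = √(9.956×10^5/18910) = 7.256 km/s.
Transfer-orbit speed at r₁ (vis-viva): v_p = √[μ(2/r₁ − 1/a_t)] = 8.647 km/s.
First burn Δv₁ = |v_p − v₁| = 1.391 km/s.
At r₂, v₂ = √(μ/r₂) = 4.637 km/s.
Transfer-orbit speed at r₂: v_a = √[μ(2/r₂ − 1/a_t)] = 3.531 km/s.
Second burn Δv₂ = |v₂ − v_a| = 1.106 km/s.
Total Δv = Δv₁ + Δv₂ = 2.497 km/s.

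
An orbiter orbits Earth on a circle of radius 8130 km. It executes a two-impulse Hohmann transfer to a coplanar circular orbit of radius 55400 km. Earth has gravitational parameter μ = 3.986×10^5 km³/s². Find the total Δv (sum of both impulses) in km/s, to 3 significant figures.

Semi-major axis of the transfer orbit: a_t = (8130 + 55400)/2 = 31765 km.
Circular speed at r₁: v₁ = √(μ/r₁) = √(3.986×10^5/8130) = 7.002 km/s.
Transfer-orbit speed at r₁ (vis-viva): v_p = √[μ(2/r₁ − 1/a_t)] = 9.247 km/s.
First burn Δv₁ = |v_p − v₁| = 2.245 km/s.
At r₂, v₂ = √(μ/r₂) = 2.682 km/s.
Transfer-orbit speed at r₂: v_a = √[μ(2/r₂ − 1/a_t)] = 1.357 km/s.
Second burn Δv₂ = |v₂ − v_a| = 1.325 km/s.
Δv = Δv₁ + Δv₂ = 2.245 + 1.325 = 3.570 km/s.

Δv = 3.57 km/s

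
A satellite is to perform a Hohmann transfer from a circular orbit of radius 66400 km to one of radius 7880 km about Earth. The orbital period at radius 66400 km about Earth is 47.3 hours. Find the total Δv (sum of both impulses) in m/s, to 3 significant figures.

From Kepler's third law T² = 4π²r³/μ at r = 66400 km, T = 47.3 hours = 47.3 × 3600 s = 1.7028×10^5 s: μ = 4π²r³/T² = 3.98599×10^5 km³/s².
The Hohmann ellipse has a_t = (r₁ + r₂)/2 = 37140 km.
At r₁ the circular-orbit speed is v₁ = √(μ/r₁) = 2.4501 km/s.
Transfer-orbit speed at r₁ (vis-viva equation): v_a = √[μ(2/r₁ − 1/a_t)] = 1.1286 km/s.
First burn Δv₁ = |v_a − v₁| = 1.3215 km/s.
Circular speed at r₂: v₂ = √(μ/r₂) = 7.1122 km/s.
Transfer-orbit speed at r₂: v_p = √[μ(2/r₂ − 1/a_t)] = 9.5097 km/s.
Second burn Δv₂ = |v₂ − v_p| = 2.3975 km/s.
Δv = Δv₁ + Δv₂ = 1.3215 + 2.3975 = 3.719 km/s.

Δv = 3720 m/s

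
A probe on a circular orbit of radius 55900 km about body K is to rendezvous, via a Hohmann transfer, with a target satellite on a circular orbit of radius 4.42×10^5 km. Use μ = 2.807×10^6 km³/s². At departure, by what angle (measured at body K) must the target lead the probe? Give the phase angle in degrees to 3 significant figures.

φ = 104°

The Hohmann ellipse has a_t = (r₁ + r₂)/2 = 2.4895×10^5 km.
The half-period of the transfer ellipse is t = π√(a_t³/μ) = 2.329×10^5 s.
The target's mean motion on its circular orbit is ω₂ = √(μ/r₂³) = 5.701×10^-6 rad/s.
Angle swept by the target during transfer: ω₂·t = 1.328 rad = 76.09°.
The probe traverses 180° on the transfer ellipse, so the target must lead by 180° − 76.09° = 104°.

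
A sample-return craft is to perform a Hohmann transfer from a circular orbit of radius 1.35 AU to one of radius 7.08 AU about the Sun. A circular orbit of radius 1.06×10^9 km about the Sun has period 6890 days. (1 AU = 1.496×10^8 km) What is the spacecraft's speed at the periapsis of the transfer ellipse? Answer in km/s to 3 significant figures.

From Kepler's third law T² = 4π²r³/μ at r = 1.06×10^9 km, T = 6890 days = 6890 × 86400 s = 5.95296×10^8 s: μ = 4π²r³/T² = 1.32682×10^11 km³/s².
In km: r₁ = 1.35 × 1.496×10^8 = 2.0196×10^8 km; r₂ = 7.08 × 1.496×10^8 = 1.059168×10^9 km.
Semi-major axis of the transfer orbit: a_t = (2.0196×10^8 + 1.059168×10^9)/2 = 6.30564×10^8 km.
The periapsis of the transfer ellipse is at r = 2.0196×10^8 km.
Vis-viva: v = √[μ(2/r − 1/a_t)] = √[1.32682×10^11 × (2/2.0196×10^8 − 1/6.30564×10^8)] = 33.22 km/s.

v = 33.2 km/s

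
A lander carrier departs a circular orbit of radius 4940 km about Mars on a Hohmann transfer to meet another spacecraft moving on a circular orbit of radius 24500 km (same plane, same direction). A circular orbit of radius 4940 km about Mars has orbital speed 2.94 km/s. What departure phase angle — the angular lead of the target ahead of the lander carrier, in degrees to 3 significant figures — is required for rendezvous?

From the circular-orbit relation v² = μ/r at r = 4940 km: μ = v²r = (2.94)² × 4940 = 42699.4 km³/s².
Semi-major axis of the transfer orbit: a_t = (4940 + 24500)/2 = 14720 km.
The half-period of the transfer ellipse is t = π√(a_t³/μ) = 27152 s.
Target angular speed ω₂ = √(μ/r₂³) = 5.3884×10^-5 rad/s.
Angle swept by the target during transfer: ω₂·t = 1.4631 rad = 83.83°.
Arrival is 180° from departure on the ellipse, so φ = 180° − 83.83° = 96.2°.

φ = 96.2°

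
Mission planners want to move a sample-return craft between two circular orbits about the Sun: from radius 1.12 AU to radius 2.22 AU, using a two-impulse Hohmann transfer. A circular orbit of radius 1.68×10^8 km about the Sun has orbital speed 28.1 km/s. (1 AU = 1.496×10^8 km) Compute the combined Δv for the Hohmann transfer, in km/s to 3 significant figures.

From the circular-orbit relation v² = μ/r at r = 1.68×10^8 km: μ = v²r = (28.1)² × 1.68×10^8 = 1.32654×10^11 km³/s².
In km: r₁ = 1.12 × 1.496×10^8 = 1.67552×10^8 km; r₂ = 2.22 × 1.496×10^8 = 3.32112×10^8 km.
Transfer-ellipse semi-major axis a_t = (r₁ + r₂)/2 = (1.67552×10^8 + 3.32112×10^8)/2 = 2.49832×10^8 km.
Circular speed at r₁: v₁ = √(μ/r₁) = √(1.32654×10^11/1.67552×10^8) = 28.138 km/s.
Transfer-orbit speed at r₁ (v² = μ(2/r − 1/a)): v_p = √[μ(2/r₁ − 1/a_t)] = 32.442 km/s.
First burn Δv₁ = |v_p − v₁| = 4.304 km/s.
Circular speed at r₂: v₂ = √(μ/r₂) = 19.986 km/s.
Transfer-orbit speed at r₂: v_a = √[μ(2/r₂ − 1/a_t)] = 16.367 km/s.
Second burn Δv₂ = |v₂ − v_a| = 3.619 km/s.
Δv = Δv₁ + Δv₂ = 4.304 + 3.619 = 7.923 km/s.

Δv = 7.92 km/s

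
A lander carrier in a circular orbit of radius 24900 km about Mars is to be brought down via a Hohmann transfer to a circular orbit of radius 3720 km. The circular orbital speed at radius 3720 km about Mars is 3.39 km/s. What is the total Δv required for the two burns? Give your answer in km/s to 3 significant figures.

Δv = 1.72 km/s

From the circular-orbit relation v² = μ/r at r = 3720 km: μ = v²r = (3.39)² × 3720 = 42750.6 km³/s².
Transfer-ellipse semi-major axis a_t = (r₁ + r₂)/2 = (24900 + 3720)/2 = 14310 km.
At r₁ the circular-orbit speed is v₁ = √(μ/r₁) = 1.3103 km/s.
On the transfer ellipse at r₁, vis-viva equation gives v_a = √[μ(2/r₁ − 1/a_t)] = 0.66807 km/s.
First burn Δv₁ = |v_a − v₁| = 0.6422 km/s.
At r₂, v₂ = √(μ/r₂) = 3.390 km/s.
Transfer-orbit speed at r₂: v_p = √[μ(2/r₂ − 1/a_t)] = 4.472 km/s.
Second burn Δv₂ = |v₂ − v_p| = 1.082 km/s.
Δv = Δv₁ + Δv₂ = 0.6422 + 1.082 = 1.724 km/s.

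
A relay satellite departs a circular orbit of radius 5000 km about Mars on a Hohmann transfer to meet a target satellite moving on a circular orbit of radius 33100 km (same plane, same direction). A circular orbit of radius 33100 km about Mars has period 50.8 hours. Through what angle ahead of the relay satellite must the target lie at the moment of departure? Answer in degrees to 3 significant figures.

φ = 101°

From Kepler's third law T² = 4π²r³/μ at r = 33100 km, T = 50.8 hours = 50.8 × 3600 s = 1.8288×10^5 s: μ = 4π²r³/T² = 42806.7 km³/s².
The Hohmann ellipse has a_t = (r₁ + r₂)/2 = 19050 km.
Transfer time t = π√(a_t³/μ) = 39920 s.
The target's mean motion on its circular orbit is ω₂ = √(μ/r₂³) = 3.436×10^-5 rad/s.
Angle swept by the target during transfer: ω₂·t = 1.3717 rad = 78.59°.
The relay satellite traverses 180° on the transfer ellipse, so the target must lead by 180° − 78.59° = 101°.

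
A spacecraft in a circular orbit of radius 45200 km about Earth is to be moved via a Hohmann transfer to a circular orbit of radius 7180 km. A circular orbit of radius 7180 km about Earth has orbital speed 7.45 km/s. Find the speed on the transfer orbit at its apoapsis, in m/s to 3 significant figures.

From the circular-orbit relation v² = μ/r at r = 7180 km: μ = v²r = (7.45)² × 7180 = 3.98508×10^5 km³/s².
Transfer-ellipse semi-major axis a_t = (r₁ + r₂)/2 = (45200 + 7180)/2 = 26190 km.
At apoapsis, r = 45200 km.
Vis-viva: v = √[μ(2/r − 1/a_t)] = √[3.98508×10^5 × (2/45200 − 1/26190)] = 1.555 km/s.

v = 1550 m/s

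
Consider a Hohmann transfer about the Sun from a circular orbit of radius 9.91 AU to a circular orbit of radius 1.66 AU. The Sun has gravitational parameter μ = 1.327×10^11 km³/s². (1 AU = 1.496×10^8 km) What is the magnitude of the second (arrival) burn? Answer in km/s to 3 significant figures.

In km: r₁ = 9.91 × 1.496×10^8 = 1.482536×10^9 km; r₂ = 1.66 × 1.496×10^8 = 2.48336×10^8 km.
Transfer-ellipse semi-major axis a_t = (r₁ + r₂)/2 = (1.482536×10^9 + 2.48336×10^8)/2 = 8.65436×10^8 km.
Circular speed at r = 2.48336×10^8 km: v_c = √(μ/r) = 23.116 km/s.
Transfer-orbit speed at the same r (vis-viva, a = a_t): v_t = √[μ(2/r − 1/a_t)] = 30.255 km/s.
Δv₂ = |v_t − v_c| = |30.255 − 23.116| = 7.139 km/s.

Δv₂ = 7.14 km/s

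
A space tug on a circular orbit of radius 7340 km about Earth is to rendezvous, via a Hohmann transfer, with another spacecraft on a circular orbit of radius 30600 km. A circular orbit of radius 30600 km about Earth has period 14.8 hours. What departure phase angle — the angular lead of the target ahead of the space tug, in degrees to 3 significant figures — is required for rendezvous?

From Kepler's third law T² = 4π²r³/μ at r = 30600 km, T = 14.8 hours = 14.8 × 3600 s = 53280 s: μ = 4π²r³/T² = 3.98470×10^5 km³/s².
Semi-major axis of the transfer orbit: a_t = (7340 + 30600)/2 = 18970 km.
Transfer time t = π√(a_t³/μ) = 13003 s.
The target's mean motion on its circular orbit is ω₂ = √(μ/r₂³) = 1.1793×10^-4 rad/s.
Angle swept by the target during transfer: ω₂·t = 1.5334 rad = 87.86°.
The space tug traverses 180° on the transfer ellipse, so the target must lead by 180° − 87.86° = 92.1°.

φ = 92.1°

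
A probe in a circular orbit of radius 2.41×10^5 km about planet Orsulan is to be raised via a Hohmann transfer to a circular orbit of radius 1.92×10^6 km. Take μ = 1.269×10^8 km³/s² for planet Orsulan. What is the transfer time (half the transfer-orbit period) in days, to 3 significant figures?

t = 3.63 days

Transfer-ellipse semi-major axis a_t = (r₁ + r₂)/2 = (2.410×10^5 + 1.920×10^6)/2 = 1.0805×10^6 km.
Transfer time t = π√(a_t³/μ) = π√((1.0805×10^6)³ / 1.269×10^8) = 3.1322×10^5 s.
Converting: 3.1322×10^5 s ÷ 86400 s/day = 3.63 days.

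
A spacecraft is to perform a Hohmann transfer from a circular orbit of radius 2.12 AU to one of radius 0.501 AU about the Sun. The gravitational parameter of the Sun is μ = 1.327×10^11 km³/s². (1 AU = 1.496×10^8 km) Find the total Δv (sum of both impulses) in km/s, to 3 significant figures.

In km: r₁ = 2.12 × 1.496×10^8 = 3.17152×10^8 km; r₂ = 0.501 × 1.496×10^8 = 7.49496×10^7 km.
The Hohmann ellipse has a_t = (r₁ + r₂)/2 = 1.960508×10^8 km.
At r₁ the circular-orbit speed is v₁ = √(μ/r₁) = 20.455 km/s.
On the transfer ellipse at r₁, vis-viva gives v_a = √[μ(2/r₁ − 1/a_t)] = 12.647 km/s.
First burn Δv₁ = |v_a − v₁| = 7.808 km/s.
At r₂, v₂ = √(μ/r₂) = 42.08 km/s.
Transfer-orbit speed at r₂: v_p = √[μ(2/r₂ − 1/a_t)] = 53.52 km/s.
Second burn Δv₂ = |v₂ − v_p| = 11.44 km/s.
Δv = Δv₁ + Δv₂ = 7.808 + 11.44 = 19.25 km/s.

Δv = 19.2 km/s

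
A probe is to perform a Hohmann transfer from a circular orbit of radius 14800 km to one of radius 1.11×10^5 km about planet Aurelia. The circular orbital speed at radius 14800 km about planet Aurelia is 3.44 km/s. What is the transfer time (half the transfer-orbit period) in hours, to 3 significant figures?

From the circular-orbit relation v² = μ/r at r = 14800 km: μ = v²r = (3.44)² × 14800 = 1.75137×10^5 km³/s².
Transfer-ellipse semi-major axis a_t = (r₁ + r₂)/2 = (14800 + 1.110×10^5)/2 = 62900 km.
Transfer time t = π√(a_t³/μ) = π√((62900)³ / 1.75137×10^5) = 1.184×10^5 s.
Converting: 1.184×10^5 s ÷ 3600 s/hour = 32.9 hours.

t = 32.9 hours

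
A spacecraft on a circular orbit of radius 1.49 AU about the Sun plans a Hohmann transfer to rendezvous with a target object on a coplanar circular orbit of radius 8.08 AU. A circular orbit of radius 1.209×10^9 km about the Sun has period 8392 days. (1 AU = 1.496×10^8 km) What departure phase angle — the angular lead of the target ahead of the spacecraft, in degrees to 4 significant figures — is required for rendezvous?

φ = 97.97°

From Kepler's third law T² = 4π²r³/μ at r = 1.209×10^9 km, T = 8392 days = 8392 × 86400 s = 7.250688×10^8 s: μ = 4π²r³/T² = 1.32703×10^11 km³/s².
In km: r₁ = 1.49 × 1.496×10^8 = 2.22904×10^8 km; r₂ = 8.08 × 1.496×10^8 = 1.208768×10^9 km.
Transfer-ellipse semi-major axis a_t = (r₁ + r₂)/2 = (2.22904×10^8 + 1.208768×10^9)/2 = 7.15836×10^8 km.
Transfer time t = π√(a_t³/μ) = 1.6517×10^8 s.
The target's mean motion on its circular orbit is ω₂ = √(μ/r₂³) = 8.6681×10^-9 rad/s.
Angle swept by the target during transfer: ω₂·t = 1.4317 rad = 82.03°.
The spacecraft traverses 180° on the transfer ellipse, so the target must lead by 180° − 82.03° = 97.97°.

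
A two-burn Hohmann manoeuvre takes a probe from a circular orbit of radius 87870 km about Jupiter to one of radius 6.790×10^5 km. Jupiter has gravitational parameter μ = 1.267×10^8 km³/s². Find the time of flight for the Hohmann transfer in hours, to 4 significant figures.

Transfer-ellipse semi-major axis a_t = (r₁ + r₂)/2 = (87870 + 6.790×10^5)/2 = 3.83435×10^5 km.
Half the transfer-orbit period gives t = π√(a_t³/μ) = 66270 s.
Converting: 66270 s ÷ 3600 s/hour = 18.41 hours.

t = 18.41 hours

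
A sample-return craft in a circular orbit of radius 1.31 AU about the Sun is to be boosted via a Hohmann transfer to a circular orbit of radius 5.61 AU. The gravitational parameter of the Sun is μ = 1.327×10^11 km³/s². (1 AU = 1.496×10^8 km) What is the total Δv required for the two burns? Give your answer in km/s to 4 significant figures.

In km: r₁ = 1.31 × 1.496×10^8 = 1.95976×10^8 km; r₂ = 5.61 × 1.496×10^8 = 8.39256×10^8 km.
The Hohmann ellipse has a_t = (r₁ + r₂)/2 = 5.17616×10^8 km.
At r₁ the circular-orbit speed is v₁ = √(μ/r₁) = 26.0216 km/s.
On the transfer ellipse at r₁, vis-viva equation gives v_p = √[μ(2/r₁ − 1/a_t)] = 33.1343 km/s.
First burn Δv₁ = |v_p − v₁| = 7.113 km/s.
Circular speed at r₂: v₂ = √(μ/r₂) = 12.574 km/s.
Transfer-orbit speed at r₂: v_a = √[μ(2/r₂ − 1/a_t)] = 7.7372 km/s.
Second burn Δv₂ = |v₂ − v_a| = 4.837 km/s.
Δv = Δv₁ + Δv₂ = 7.113 + 4.837 = 11.95 km/s.

Δv = 11.95 km/s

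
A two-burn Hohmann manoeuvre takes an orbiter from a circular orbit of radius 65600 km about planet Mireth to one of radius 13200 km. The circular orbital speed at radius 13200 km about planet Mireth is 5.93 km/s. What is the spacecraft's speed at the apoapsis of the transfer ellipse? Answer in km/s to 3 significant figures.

From the circular-orbit relation v² = μ/r at r = 13200 km: μ = v²r = (5.93)² × 13200 = 4.64177×10^5 km³/s².
The Hohmann ellipse has a_t = (r₁ + r₂)/2 = 39400 km.
At apoapsis, r = 65600 km.
Applying v² = μ(2/r − 1/a_t): v = 1.540 km/s.

v = 1.54 km/s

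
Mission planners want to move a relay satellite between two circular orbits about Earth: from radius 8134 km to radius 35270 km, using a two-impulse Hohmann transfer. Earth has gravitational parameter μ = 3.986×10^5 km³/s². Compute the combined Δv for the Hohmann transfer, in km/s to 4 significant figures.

Δv = 3.228 km/s

Semi-major axis of the transfer orbit: a_t = (8134 + 35270)/2 = 21702 km.
At r₁ the circular-orbit speed is v₁ = √(μ/r₁) = 7.000 km/s.
On the transfer ellipse at r₁, vis-viva equation gives v_p = √[μ(2/r₁ − 1/a_t)] = 8.924 km/s.
First burn Δv₁ = |v_p − v₁| = 1.924 km/s.
At r₂, v₂ = √(μ/r₂) = 3.362 km/s.
Transfer-orbit speed at r₂: v_a = √[μ(2/r₂ − 1/a_t)] = 2.058 km/s.
Second burn Δv₂ = |v₂ − v_a| = 1.304 km/s.
Δv = Δv₁ + Δv₂ = 1.924 + 1.304 = 3.228 km/s.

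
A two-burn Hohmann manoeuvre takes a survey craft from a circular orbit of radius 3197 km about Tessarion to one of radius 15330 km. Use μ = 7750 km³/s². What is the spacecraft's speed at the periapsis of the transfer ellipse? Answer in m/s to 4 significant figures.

v = 2003 m/s

Semi-major axis of the transfer orbit: a_t = (3197 + 15330)/2 = 9263.5 km.
The periapsis of the transfer ellipse is at r = 3197 km.
From the vis-viva equation, v = √[μ(2/r − 1/a_t)] = 2.003 km/s.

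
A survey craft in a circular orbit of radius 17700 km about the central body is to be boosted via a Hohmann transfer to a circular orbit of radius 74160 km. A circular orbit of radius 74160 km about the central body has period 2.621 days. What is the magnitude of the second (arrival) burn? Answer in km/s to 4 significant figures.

From Kepler's third law T² = 4π²r³/μ at r = 74160 km, T = 2.621 days = 2.621 × 86400 s = 2.264544×10^5 s: μ = 4π²r³/T² = 3.13984×10^5 km³/s².
The Hohmann ellipse has a_t = (r₁ + r₂)/2 = 45930 km.
Circular speed at r = 74160 km: v_c = √(μ/r) = 2.0576 km/s.
Vis-viva on the transfer ellipse at r = 74160 km gives v_t = √[μ(2/r − 1/a_t)] = 1.2773 km/s.
Δv₂ = |v_t − v_c| = |1.2773 − 2.0576| = 0.7803 km/s.

Δv₂ = 0.7803 km/s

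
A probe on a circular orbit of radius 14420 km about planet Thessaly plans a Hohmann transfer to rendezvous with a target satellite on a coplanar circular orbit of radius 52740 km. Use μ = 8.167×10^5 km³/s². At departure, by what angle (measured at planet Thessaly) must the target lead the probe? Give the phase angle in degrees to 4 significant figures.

φ = 88.55°

The Hohmann ellipse has a_t = (r₁ + r₂)/2 = 33580 km.
Transfer time t = π√(a_t³/μ) = 21391 s.
Target angular speed ω₂ = √(μ/r₂³) = 7.4614×10^-5 rad/s.
Angle swept by the target during transfer: ω₂·t = 1.5961 rad = 91.45°.
Arrival is 180° from departure on the ellipse, so φ = 180° − 91.45° = 88.55°.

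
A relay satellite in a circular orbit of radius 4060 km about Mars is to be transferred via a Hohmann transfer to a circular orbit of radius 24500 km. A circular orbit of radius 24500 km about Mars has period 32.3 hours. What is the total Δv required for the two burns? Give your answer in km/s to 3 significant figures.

Δv = 1.63 km/s

From Kepler's third law T² = 4π²r³/μ at r = 24500 km, T = 32.3 hours = 32.3 × 3600 s = 1.1628×10^5 s: μ = 4π²r³/T² = 42938.6 km³/s².
The Hohmann ellipse has a_t = (r₁ + r₂)/2 = 14280 km.
Circular speed at r₁: v₁ = √(μ/r₁) = √(42938.6/4060) = 3.252 km/s.
On the transfer ellipse at r₁, vis-viva gives v_p = √[μ(2/r₁ − 1/a_t)] = 4.260 km/s.
First burn Δv₁ = |v_p − v₁| = 1.008 km/s.
At r₂, v₂ = √(μ/r₂) = 1.3239 km/s.
Transfer-orbit speed at r₂: v_a = √[μ(2/r₂ − 1/a_t)] = 0.70589 km/s.
Second burn Δv₂ = |v₂ − v_a| = 0.6180 km/s.
Δv = Δv₁ + Δv₂ = 1.008 + 0.6180 = 1.626 km/s.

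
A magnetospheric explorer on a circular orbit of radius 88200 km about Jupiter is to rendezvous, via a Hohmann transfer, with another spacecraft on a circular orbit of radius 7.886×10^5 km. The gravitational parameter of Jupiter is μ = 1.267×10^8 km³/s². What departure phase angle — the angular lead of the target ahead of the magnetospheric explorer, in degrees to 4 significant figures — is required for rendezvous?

φ = 105.4°

The Hohmann ellipse has a_t = (r₁ + r₂)/2 = 4.384×10^5 km.
Transfer time t = π√(a_t³/μ) = 81015 s.
Target angular speed ω₂ = √(μ/r₂³) = 1.6073×10^-5 rad/s.
Angle swept by the target during transfer: ω₂·t = 1.3022 rad = 74.61°.
Arrival is 180° from departure on the ellipse, so φ = 180° − 74.61° = 105.4°.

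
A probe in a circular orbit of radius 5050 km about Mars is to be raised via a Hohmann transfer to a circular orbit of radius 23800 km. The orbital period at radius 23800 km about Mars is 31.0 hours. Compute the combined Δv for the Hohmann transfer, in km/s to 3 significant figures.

From Kepler's third law T² = 4π²r³/μ at r = 23800 km, T = 31.0 hours = 31.0 × 3600 s = 1.116×10^5 s: μ = 4π²r³/T² = 42732.9 km³/s².
Transfer-ellipse semi-major axis a_t = (r₁ + r₂)/2 = (5050 + 23800)/2 = 14425 km.
Circular speed at r₁: v₁ = √(μ/r₁) = √(42732.9/5050) = 2.9089 km/s.
Transfer-orbit speed at r₁ (vis-viva equation): v_p = √[μ(2/r₁ − 1/a_t)] = 3.7365 km/s.
First burn Δv₁ = |v_p − v₁| = 0.8276 km/s.
Circular speed at r₂: v₂ = √(μ/r₂) = 1.33996 km/s.
Transfer-orbit speed at r₂: v_a = √[μ(2/r₂ − 1/a_t)] = 0.792831 km/s.
Second burn Δv₂ = |v₂ − v_a| = 0.5471 km/s.
Total Δv = Δv₁ + Δv₂ = 1.375 km/s.

Δv = 1.37 km/s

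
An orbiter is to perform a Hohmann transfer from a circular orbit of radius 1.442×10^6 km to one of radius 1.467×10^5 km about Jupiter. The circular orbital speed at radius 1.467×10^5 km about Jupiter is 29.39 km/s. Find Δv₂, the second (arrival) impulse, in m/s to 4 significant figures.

Δv₂ = 10210 m/s

From the circular-orbit relation v² = μ/r at r = 1.467×10^5 km: μ = v²r = (29.39)² × 1.467×10^5 = 1.26715×10^8 km³/s².
Semi-major axis of the transfer orbit: a_t = (1.442×10^6 + 1.467×10^5)/2 = 7.9435×10^5 km.
On the circular orbit at r = 1.467×10^5 km, v_c = √(μ/r) = 29.39 km/s.
Vis-viva on the transfer ellipse at r = 1.467×10^5 km gives v_t = √[μ(2/r − 1/a_t)] = 39.60 km/s.
Δv₂ = |v_t − v_c| = |39.60 − 29.39| = 10.21 km/s.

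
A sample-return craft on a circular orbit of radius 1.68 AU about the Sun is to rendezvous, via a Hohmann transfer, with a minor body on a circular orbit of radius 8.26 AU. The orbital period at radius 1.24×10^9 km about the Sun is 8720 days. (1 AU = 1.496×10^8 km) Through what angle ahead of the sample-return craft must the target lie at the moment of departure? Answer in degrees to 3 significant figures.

From Kepler's third law T² = 4π²r³/μ at r = 1.24×10^9 km, T = 8720 days = 8720 × 86400 s = 7.53408×10^8 s: μ = 4π²r³/T² = 1.32606×10^11 km³/s².
In km: r₁ = 1.68 × 1.496×10^8 = 2.51328×10^8 km; r₂ = 8.26 × 1.496×10^8 = 1.235696×10^9 km.
Transfer-ellipse semi-major axis a_t = (r₁ + r₂)/2 = (2.51328×10^8 + 1.235696×10^9)/2 = 7.43512×10^8 km.
Transfer time t = π√(a_t³/μ) = 1.74904×10^8 s.
Target angular speed ω₂ = √(μ/r₂³) = 8.38329×10^-9 rad/s.
Angle swept by the target during transfer: ω₂·t = 1.4663 rad = 84.01°.
Arrival is 180° from departure on the ellipse, so φ = 180° − 84.01° = 96.0°.

φ = 96.0°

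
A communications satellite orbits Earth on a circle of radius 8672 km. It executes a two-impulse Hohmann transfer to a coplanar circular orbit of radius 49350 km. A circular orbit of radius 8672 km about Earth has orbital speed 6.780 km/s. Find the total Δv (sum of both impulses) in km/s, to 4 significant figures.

From the circular-orbit relation v² = μ/r at r = 8672 km: μ = v²r = (6.780)² × 8672 = 3.98638×10^5 km³/s².
The Hohmann ellipse has a_t = (r₁ + r₂)/2 = 29011 km.
At r₁ the circular-orbit speed is v₁ = √(μ/r₁) = 6.780 km/s.
On the transfer ellipse at r₁, v² = μ(2/r − 1/a) gives v_p = √[μ(2/r₁ − 1/a_t)] = 8.843 km/s.
First burn Δv₁ = |v_p − v₁| = 2.063 km/s.
At r₂, v₂ = √(μ/r₂) = 2.842 km/s.
Transfer-orbit speed at r₂: v_a = √[μ(2/r₂ − 1/a_t)] = 1.554 km/s.
Second burn Δv₂ = |v₂ − v_a| = 1.288 km/s.
Δv = Δv₁ + Δv₂ = 2.063 + 1.288 = 3.351 km/s.

Δv = 3.351 km/s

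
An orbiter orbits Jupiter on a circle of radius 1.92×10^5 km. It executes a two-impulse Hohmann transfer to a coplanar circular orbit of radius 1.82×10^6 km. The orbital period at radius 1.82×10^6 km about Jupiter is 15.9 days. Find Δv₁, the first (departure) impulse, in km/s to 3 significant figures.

Δv₁ = 8.84 km/s

From Kepler's third law T² = 4π²r³/μ at r = 1.82×10^6 km, T = 15.9 days = 15.9 × 86400 s = 1.37376×10^6 s: μ = 4π²r³/T² = 1.26111×10^8 km³/s².
Semi-major axis of the transfer orbit: a_t = (1.920×10^5 + 1.820×10^6)/2 = 1.006×10^6 km.
On the circular orbit at r = 1.920×10^5 km, v_c = √(μ/r) = 25.629 km/s.
Transfer-orbit speed at the same r (vis-viva, a = a_t): v_t = √[μ(2/r − 1/a_t)] = 34.472 km/s.
Δv₁ = |v_t − v_c| = |34.472 − 25.629| = 8.843 km/s.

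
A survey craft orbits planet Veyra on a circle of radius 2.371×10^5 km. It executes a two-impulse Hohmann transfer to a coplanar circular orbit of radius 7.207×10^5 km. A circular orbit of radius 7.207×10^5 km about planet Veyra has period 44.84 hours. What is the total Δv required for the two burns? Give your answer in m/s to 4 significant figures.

Δv = 19400 m/s

From Kepler's third law T² = 4π²r³/μ at r = 7.207×10^5 km, T = 44.84 hours = 44.84 × 3600 s = 1.61424×10^5 s: μ = 4π²r³/T² = 5.67136×10^8 km³/s².
Transfer-ellipse semi-major axis a_t = (r₁ + r₂)/2 = (2.371×10^5 + 7.207×10^5)/2 = 4.789×10^5 km.
Circular speed at r₁: v₁ = √(μ/r₁) = √(5.67136×10^8/2.371×10^5) = 48.91 km/s.
On the transfer ellipse at r₁, vis-viva equation gives v_p = √[μ(2/r₁ − 1/a_t)] = 60.00 km/s.
First burn Δv₁ = |v_p − v₁| = 11.09 km/s.
Circular speed at r₂: v₂ = √(μ/r₂) = 28.052 km/s.
Transfer-orbit speed at r₂: v_a = √[μ(2/r₂ − 1/a_t)] = 19.738 km/s.
Second burn Δv₂ = |v₂ − v_a| = 8.314 km/s.
Total Δv = Δv₁ + Δv₂ = 19.40 km/s.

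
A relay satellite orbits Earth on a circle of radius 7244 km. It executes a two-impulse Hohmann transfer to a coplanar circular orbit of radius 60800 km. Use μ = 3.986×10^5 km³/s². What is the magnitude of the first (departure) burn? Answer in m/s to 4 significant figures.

Semi-major axis of the transfer orbit: a_t = (7244 + 60800)/2 = 34022 km.
Circular speed at r = 7244 km: v_c = √(μ/r) = 7.418 km/s.
Vis-viva on the transfer ellipse at r = 7244 km gives v_t = √[μ(2/r − 1/a_t)] = 9.916 km/s.
Δv₁ = |v_t − v_c| = |9.916 − 7.418| = 2.498 km/s.

Δv₁ = 2498 m/s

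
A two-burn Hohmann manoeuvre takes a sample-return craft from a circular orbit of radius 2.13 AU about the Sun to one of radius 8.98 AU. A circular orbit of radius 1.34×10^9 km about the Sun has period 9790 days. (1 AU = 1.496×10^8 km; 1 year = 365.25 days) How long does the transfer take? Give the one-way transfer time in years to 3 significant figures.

From Kepler's third law T² = 4π²r³/μ at r = 1.34×10^9 km, T = 9790 days = 9790 × 86400 s = 8.45856×10^8 s: μ = 4π²r³/T² = 1.32764×10^11 km³/s².
In km: r₁ = 2.13 × 1.496×10^8 = 3.18648×10^8 km; r₂ = 8.98 × 1.496×10^8 = 1.343408×10^9 km.
The Hohmann ellipse has a_t = (r₁ + r₂)/2 = 8.31028×10^8 km.
Transfer time t = π√(a_t³/μ) = π√((8.31028×10^8)³ / 1.32764×10^11) = 2.066×10^8 s.
Converting: 2.066×10^8 s ÷ 3.15576×10^7 s/year (365.25 × 86400) = 6.55 years.

t = 6.55 years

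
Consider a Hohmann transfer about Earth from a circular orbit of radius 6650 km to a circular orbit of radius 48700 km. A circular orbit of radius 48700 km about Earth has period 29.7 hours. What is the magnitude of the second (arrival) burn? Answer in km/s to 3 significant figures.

From Kepler's third law T² = 4π²r³/μ at r = 48700 km, T = 29.7 hours = 29.7 × 3600 s = 1.0692×10^5 s: μ = 4π²r³/T² = 3.98868×10^5 km³/s².
Semi-major axis of the transfer orbit: a_t = (6650 + 48700)/2 = 27675 km.
On the circular orbit at r = 48700 km, v_c = √(μ/r) = 2.862 km/s.
Transfer-orbit speed at the same r (vis-viva, a = a_t): v_t = √[μ(2/r − 1/a_t)] = 1.403 km/s.
Δv₂ = |v_t − v_c| = |1.403 − 2.862| = 1.459 km/s.

Δv₂ = 1.46 km/s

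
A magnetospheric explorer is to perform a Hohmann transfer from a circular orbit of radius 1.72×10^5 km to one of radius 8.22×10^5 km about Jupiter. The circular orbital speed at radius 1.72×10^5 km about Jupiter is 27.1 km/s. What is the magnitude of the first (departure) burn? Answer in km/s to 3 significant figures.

From the circular-orbit relation v² = μ/r at r = 1.72×10^5 km: μ = v²r = (27.1)² × 1.72×10^5 = 1.26319×10^8 km³/s².
Semi-major axis of the transfer orbit: a_t = (1.720×10^5 + 8.220×10^5)/2 = 4.970×10^5 km.
Circular speed at r = 1.720×10^5 km: v_c = √(μ/r) = 27.100 km/s.
Transfer-orbit speed at the same r (vis-viva, a = a_t): v_t = √[μ(2/r − 1/a_t)] = 34.852 km/s.
Δv₁ = |v_t − v_c| = |34.852 − 27.100| = 7.752 km/s.

Δv₁ = 7.75 km/s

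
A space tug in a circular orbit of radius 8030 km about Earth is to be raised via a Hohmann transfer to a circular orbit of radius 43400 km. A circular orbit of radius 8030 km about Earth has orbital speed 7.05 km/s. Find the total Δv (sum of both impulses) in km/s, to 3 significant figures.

From the circular-orbit relation v² = μ/r at r = 8030 km: μ = v²r = (7.05)² × 8030 = 3.99111×10^5 km³/s².
The Hohmann ellipse has a_t = (r₁ + r₂)/2 = 25715 km.
At r₁ the circular-orbit speed is v₁ = √(μ/r₁) = 7.050 km/s.
Transfer-orbit speed at r₁ (v² = μ(2/r − 1/a)): v_p = √[μ(2/r₁ − 1/a_t)] = 9.159 km/s.
First burn Δv₁ = |v_p − v₁| = 2.109 km/s.
At r₂, v₂ = √(μ/r₂) = 3.033 km/s.
Transfer-orbit speed at r₂: v_a = √[μ(2/r₂ − 1/a_t)] = 1.695 km/s.
Second burn Δv₂ = |v₂ − v_a| = 1.338 km/s.
Total Δv = Δv₁ + Δv₂ = 3.447 km/s.

Δv = 3.45 km/s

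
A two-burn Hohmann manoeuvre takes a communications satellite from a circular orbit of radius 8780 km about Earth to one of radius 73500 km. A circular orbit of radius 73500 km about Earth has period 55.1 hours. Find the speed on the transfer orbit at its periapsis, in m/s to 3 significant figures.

From Kepler's third law T² = 4π²r³/μ at r = 73500 km, T = 55.1 hours = 55.1 × 3600 s = 1.9836×10^5 s: μ = 4π²r³/T² = 3.98395×10^5 km³/s².
Transfer-ellipse semi-major axis a_t = (r₁ + r₂)/2 = (8780 + 73500)/2 = 41140 km.
At periapsis, r = 8780 km.
Vis-viva: v = √[μ(2/r − 1/a_t)] = √[3.98395×10^5 × (2/8780 − 1/41140)] = 9.004 km/s.

v = 9000 m/s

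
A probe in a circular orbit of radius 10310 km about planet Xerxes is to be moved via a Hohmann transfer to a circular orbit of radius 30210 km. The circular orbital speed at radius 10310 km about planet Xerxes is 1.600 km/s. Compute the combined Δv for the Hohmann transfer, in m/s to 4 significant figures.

Δv = 621.7 m/s

From the circular-orbit relation v² = μ/r at r = 10310 km: μ = v²r = (1.600)² × 10310 = 26393.6 km³/s².
The Hohmann ellipse has a_t = (r₁ + r₂)/2 = 20260 km.
Circular speed at r₁: v₁ = √(μ/r₁) = √(26393.6/10310) = 1.6000 km/s.
Transfer-orbit speed at r₁ (vis-viva): v_p = √[μ(2/r₁ − 1/a_t)] = 1.9538 km/s.
First burn Δv₁ = |v_p − v₁| = 0.3538 km/s.
At r₂, v₂ = √(μ/r₂) = 0.9347 km/s.
Transfer-orbit speed at r₂: v_a = √[μ(2/r₂ − 1/a_t)] = 0.6668 km/s.
Second burn Δv₂ = |v₂ − v_a| = 0.2679 km/s.
Total Δv = Δv₁ + Δv₂ = 0.6217 km/s.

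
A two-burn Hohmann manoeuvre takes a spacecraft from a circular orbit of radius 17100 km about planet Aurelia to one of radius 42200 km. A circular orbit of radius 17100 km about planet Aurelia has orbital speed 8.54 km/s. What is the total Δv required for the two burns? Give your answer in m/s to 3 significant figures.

Δv = 2960 m/s

From the circular-orbit relation v² = μ/r at r = 17100 km: μ = v²r = (8.54)² × 17100 = 1.24713×10^6 km³/s².
Transfer-ellipse semi-major axis a_t = (r₁ + r₂)/2 = (17100 + 42200)/2 = 29650 km.
Circular speed at r₁: v₁ = √(μ/r₁) = √(1.24713×10^6/17100) = 8.5400 km/s.
On the transfer ellipse at r₁, vis-viva equation gives v_p = √[μ(2/r₁ − 1/a_t)] = 10.188 km/s.
First burn Δv₁ = |v_p − v₁| = 1.648 km/s.
Circular speed at r₂: v₂ = √(μ/r₂) = 5.436 km/s.
Transfer-orbit speed at r₂: v_a = √[μ(2/r₂ − 1/a_t)] = 4.128 km/s.
Second burn Δv₂ = |v₂ − v_a| = 1.308 km/s.
Δv = Δv₁ + Δv₂ = 1.648 + 1.308 = 2.956 km/s.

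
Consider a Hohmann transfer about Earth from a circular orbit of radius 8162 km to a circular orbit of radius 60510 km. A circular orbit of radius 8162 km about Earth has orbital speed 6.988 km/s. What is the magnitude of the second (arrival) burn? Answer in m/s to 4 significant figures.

From the circular-orbit relation v² = μ/r at r = 8162 km: μ = v²r = (6.988)² × 8162 = 3.98568×10^5 km³/s².
Semi-major axis of the transfer orbit: a_t = (8162 + 60510)/2 = 34336 km.
On the circular orbit at r = 60510 km, v_c = √(μ/r) = 2.566 km/s.
Vis-viva on the transfer ellipse at r = 60510 km gives v_t = √[μ(2/r − 1/a_t)] = 1.251 km/s.
Δv₂ = |v_t − v_c| = |1.251 − 2.566| = 1.315 km/s.

Δv₂ = 1315 m/s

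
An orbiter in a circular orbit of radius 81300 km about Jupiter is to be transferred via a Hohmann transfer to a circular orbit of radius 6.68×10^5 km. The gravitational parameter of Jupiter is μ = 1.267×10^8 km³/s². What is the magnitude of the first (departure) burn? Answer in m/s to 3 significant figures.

Δv₁ = 13200 m/s

Transfer-ellipse semi-major axis a_t = (r₁ + r₂)/2 = (81300 + 6.680×10^5)/2 = 3.7465×10^5 km.
On the circular orbit at r = 81300 km, v_c = √(μ/r) = 39.477 km/s.
Transfer-orbit speed at the same r (vis-viva, a = a_t): v_t = √[μ(2/r − 1/a_t)] = 52.713 km/s.
Δv₁ = |v_t − v_c| = |52.713 − 39.477| = 13.24 km/s.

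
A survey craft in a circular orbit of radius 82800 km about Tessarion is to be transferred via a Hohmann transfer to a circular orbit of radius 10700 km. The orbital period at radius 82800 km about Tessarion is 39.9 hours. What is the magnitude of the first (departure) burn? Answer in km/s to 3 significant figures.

Δv₁ = 1.89 km/s

From Kepler's third law T² = 4π²r³/μ at r = 82800 km, T = 39.9 hours = 39.9 × 3600 s = 1.4364×10^5 s: μ = 4π²r³/T² = 1.08618×10^6 km³/s².
Semi-major axis of the transfer orbit: a_t = (82800 + 10700)/2 = 46750 km.
Circular speed at r = 82800 km: v_c = √(μ/r) = 3.622 km/s.
Transfer-orbit speed at the same r (vis-viva, a = a_t): v_t = √[μ(2/r − 1/a_t)] = 1.733 km/s.
Δv₁ = |v_t − v_c| = |1.733 − 3.622| = 1.889 km/s.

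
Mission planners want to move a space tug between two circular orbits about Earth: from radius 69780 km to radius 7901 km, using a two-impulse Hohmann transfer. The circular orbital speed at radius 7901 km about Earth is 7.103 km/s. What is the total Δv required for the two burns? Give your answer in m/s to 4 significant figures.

Δv = 3730 m/s

From the circular-orbit relation v² = μ/r at r = 7901 km: μ = v²r = (7.103)² × 7901 = 3.98626×10^5 km³/s².
The Hohmann ellipse has a_t = (r₁ + r₂)/2 = 38840.5 km.
Circular speed at r₁: v₁ = √(μ/r₁) = √(3.98626×10^5/69780) = 2.390 km/s.
Transfer-orbit speed at r₁ (v² = μ(2/r − 1/a)): v_a = √[μ(2/r₁ − 1/a_t)] = 1.078 km/s.
First burn Δv₁ = |v_a − v₁| = 1.312 km/s.
Circular speed at r₂: v₂ = √(μ/r₂) = 7.103 km/s.
Transfer-orbit speed at r₂: v_p = √[μ(2/r₂ − 1/a_t)] = 9.521 km/s.
Second burn Δv₂ = |v₂ − v_p| = 2.418 km/s.
Δv = Δv₁ + Δv₂ = 1.312 + 2.418 = 3.730 km/s.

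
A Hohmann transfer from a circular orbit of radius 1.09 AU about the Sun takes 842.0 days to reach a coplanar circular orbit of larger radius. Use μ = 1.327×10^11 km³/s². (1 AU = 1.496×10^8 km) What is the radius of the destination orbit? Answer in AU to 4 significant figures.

In km: r₁ = 1.09 × 1.496×10^8 = 1.63064×10^8 km.
Transfer time t = 842.0 days = 7.27488×10^7 s, and t = π√(a_t³/μ).
So a_t = (μ t²/π²)^(1/3) = (1.327×10^11 × (7.27488×10^7)² / π²)^(1/3) = 4.1439×10^8 km.
Since a_t = (r₁ + r₂)/2, r₂ = 2a_t − r₁ = 2×4.1439×10^8 − 1.63064×10^8 = 6.65716×10^8 km.
In AU: r₂ = 6.65716×10^8 / 1.496×10^8 = 4.450 AU.

r₂ = 4.450 AU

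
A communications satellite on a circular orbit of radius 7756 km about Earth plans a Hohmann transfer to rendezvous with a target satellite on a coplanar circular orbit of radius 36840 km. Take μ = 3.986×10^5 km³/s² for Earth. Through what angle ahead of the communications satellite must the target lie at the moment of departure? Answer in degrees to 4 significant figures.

Semi-major axis of the transfer orbit: a_t = (7756 + 36840)/2 = 22298 km.
Transfer time t = π√(a_t³/μ) = 16568 s.
The target's mean motion on its circular orbit is ω₂ = √(μ/r₂³) = 8.9287×10^-5 rad/s.
Angle swept by the target during transfer: ω₂·t = 1.4793 rad = 84.76°.
Arrival is 180° from departure on the ellipse, so φ = 180° − 84.76° = 95.24°.

φ = 95.24°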